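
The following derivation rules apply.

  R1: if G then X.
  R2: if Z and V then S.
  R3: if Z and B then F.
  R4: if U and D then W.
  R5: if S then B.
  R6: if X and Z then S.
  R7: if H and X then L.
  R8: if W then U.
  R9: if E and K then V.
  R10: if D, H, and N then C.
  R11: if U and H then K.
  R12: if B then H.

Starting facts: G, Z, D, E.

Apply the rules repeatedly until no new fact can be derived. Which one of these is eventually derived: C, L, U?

From G, R1 gives X.
From X and Z, R6 gives S.
From S, R5 gives B.
From B, R12 gives H.
H and X hold, so L follows (R7).
C would need D, H, and N (R10), but N is never established. U would need W (R8), but W is never established.

L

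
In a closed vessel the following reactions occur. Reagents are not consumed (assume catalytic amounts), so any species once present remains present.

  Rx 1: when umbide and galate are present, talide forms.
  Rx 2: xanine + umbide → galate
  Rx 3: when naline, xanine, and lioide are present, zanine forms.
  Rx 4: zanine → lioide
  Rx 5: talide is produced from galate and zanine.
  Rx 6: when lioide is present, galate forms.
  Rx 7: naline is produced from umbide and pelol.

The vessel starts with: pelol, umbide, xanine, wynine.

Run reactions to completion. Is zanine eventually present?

zanine would need naline, xanine, and lioide (Rx 3), but lioide never forms.

No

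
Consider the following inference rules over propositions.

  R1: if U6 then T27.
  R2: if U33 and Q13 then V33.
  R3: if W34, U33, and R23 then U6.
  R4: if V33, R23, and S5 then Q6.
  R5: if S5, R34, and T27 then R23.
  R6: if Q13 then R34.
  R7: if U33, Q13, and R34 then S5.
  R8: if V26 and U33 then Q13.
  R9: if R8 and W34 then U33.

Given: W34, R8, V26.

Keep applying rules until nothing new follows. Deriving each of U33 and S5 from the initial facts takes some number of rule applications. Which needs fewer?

U33: From R8 and W34, R9 gives U33. [1 rule application]
S5: From R8 and W34, R9 gives U33. From V26 and U33, R8 gives Q13. Q13 holds, so R34 follows (R6). From U33, Q13, and R34, R7 gives S5. [4 rule applications]
U33 needs fewer.

U33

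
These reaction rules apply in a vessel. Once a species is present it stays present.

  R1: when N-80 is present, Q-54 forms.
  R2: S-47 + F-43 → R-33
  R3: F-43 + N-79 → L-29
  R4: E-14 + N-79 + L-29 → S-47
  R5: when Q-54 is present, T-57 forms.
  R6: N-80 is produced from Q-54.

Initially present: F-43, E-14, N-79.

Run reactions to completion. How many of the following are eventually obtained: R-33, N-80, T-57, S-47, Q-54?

2

F-43 and N-79 present → L-29 forms (R3).
E-14, N-79, and L-29 present → S-47 forms (R4).
S-47 and F-43 present → R-33 forms (R2).
R-33: reached.
N-80 would need Q-54 (R6), but Q-54 never forms.
T-57 would need Q-54 (R5), but Q-54 never forms.
S-47: reached.
Q-54 would need N-80 (R1), but N-80 never forms.
Reached: R-33 and S-47 — 2 of the 5.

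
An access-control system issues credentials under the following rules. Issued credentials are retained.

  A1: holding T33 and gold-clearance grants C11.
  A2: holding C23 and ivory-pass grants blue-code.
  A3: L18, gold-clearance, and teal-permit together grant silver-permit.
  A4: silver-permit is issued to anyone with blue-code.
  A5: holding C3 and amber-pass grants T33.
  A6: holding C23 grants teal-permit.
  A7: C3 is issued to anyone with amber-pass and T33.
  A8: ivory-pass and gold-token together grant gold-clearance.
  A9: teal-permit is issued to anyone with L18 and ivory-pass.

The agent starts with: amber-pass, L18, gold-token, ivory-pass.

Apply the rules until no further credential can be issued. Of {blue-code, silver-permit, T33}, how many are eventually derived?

Holding L18 and ivory-pass grants teal-permit (A9).
Holding ivory-pass and gold-token grants gold-clearance (A8).
Holding L18, gold-clearance, and teal-permit grants silver-permit (A3).
blue-code would need C23 and ivory-pass (A2), but C23 is never granted.
silver-permit: reached.
T33 would need C3 and amber-pass (A5), but C3 is never granted.
Reached: silver-permit — 1 of the 3.

1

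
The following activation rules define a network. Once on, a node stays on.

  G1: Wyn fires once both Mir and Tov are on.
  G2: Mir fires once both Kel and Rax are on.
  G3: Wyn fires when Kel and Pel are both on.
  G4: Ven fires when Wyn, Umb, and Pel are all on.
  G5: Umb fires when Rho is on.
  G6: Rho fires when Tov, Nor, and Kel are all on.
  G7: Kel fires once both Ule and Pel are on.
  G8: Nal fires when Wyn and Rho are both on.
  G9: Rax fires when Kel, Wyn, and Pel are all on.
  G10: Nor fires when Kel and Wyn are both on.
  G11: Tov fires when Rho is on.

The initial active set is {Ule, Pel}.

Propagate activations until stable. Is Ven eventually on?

Ven would need Wyn, Umb, and Pel (G4), but Umb never turns on.

No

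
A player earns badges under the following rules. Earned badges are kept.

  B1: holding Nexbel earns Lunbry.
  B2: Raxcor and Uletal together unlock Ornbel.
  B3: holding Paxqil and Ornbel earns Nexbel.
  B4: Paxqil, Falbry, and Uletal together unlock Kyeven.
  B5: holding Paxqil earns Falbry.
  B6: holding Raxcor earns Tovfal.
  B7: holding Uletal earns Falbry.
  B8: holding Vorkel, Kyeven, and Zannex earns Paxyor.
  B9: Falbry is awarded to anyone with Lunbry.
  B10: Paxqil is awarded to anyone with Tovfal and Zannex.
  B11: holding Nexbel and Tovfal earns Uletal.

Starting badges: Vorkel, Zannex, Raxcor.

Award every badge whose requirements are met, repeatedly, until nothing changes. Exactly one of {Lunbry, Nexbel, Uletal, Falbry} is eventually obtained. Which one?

With Raxcor, Tovfal is earned (B6).
With Tovfal and Zannex, Paxqil is earned (B10).
With Paxqil, Falbry is earned (B5).
Nexbel would need Paxqil and Ornbel (B3), but Ornbel is never earned. Lunbry would need Nexbel (B1), but Nexbel is never earned. Uletal would need Nexbel and Tovfal (B11), but Nexbel is never earned.

Falbry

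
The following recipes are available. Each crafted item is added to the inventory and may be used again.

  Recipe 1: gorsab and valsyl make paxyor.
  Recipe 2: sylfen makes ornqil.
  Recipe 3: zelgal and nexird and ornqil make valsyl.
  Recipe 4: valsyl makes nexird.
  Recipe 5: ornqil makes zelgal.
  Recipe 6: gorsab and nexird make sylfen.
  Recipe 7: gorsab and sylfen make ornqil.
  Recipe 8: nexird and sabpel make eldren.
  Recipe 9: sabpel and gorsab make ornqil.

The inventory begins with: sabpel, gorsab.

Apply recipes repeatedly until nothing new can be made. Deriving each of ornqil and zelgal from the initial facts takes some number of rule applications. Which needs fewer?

ornqil

ornqil: Using Recipe 9, sabpel and gorsab make ornqil. [1 rule application]
zelgal: Using Recipe 9, sabpel and gorsab make ornqil. ornqil → zelgal (Recipe 5). [2 rule applications]
ornqil needs fewer.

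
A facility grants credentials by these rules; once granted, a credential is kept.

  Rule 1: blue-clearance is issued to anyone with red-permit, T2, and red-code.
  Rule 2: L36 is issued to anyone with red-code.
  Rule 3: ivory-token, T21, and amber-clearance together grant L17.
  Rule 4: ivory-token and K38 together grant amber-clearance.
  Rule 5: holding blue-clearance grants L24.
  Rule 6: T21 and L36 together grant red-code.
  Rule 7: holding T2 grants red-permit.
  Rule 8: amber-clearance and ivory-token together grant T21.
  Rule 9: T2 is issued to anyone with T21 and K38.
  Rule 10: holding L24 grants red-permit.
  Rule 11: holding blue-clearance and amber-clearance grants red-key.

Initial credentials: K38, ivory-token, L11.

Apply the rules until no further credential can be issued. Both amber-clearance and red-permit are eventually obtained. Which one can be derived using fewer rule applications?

amber-clearance

amber-clearance: Holding ivory-token and K38 grants amber-clearance (Rule 4). [1 rule application]
red-permit: Holding ivory-token and K38 grants amber-clearance (Rule 4). Holding amber-clearance and ivory-token grants T21 (Rule 8). Holding T21 and K38 grants T2 (Rule 9). Holding T2 grants red-permit (Rule 7). [4 rule applications]
amber-clearance needs fewer.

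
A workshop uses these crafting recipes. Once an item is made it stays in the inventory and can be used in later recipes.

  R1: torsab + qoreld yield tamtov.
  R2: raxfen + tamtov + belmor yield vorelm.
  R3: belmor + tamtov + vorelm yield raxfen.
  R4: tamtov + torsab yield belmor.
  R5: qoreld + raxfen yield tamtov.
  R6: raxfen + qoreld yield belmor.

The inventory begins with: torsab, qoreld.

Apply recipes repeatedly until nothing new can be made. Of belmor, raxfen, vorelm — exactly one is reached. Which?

torsab + qoreld → tamtov (R1).
tamtov + torsab → belmor (R4).
vorelm would need raxfen, tamtov, and belmor (R2), but raxfen is never obtained. raxfen would need belmor, tamtov, and vorelm (R3), but vorelm is never obtained.

belmor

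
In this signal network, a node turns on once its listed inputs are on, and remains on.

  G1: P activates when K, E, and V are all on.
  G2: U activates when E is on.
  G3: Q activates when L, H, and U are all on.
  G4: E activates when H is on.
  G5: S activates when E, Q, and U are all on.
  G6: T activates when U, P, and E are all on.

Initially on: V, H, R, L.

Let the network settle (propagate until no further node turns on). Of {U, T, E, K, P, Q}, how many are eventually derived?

H is on, so E activates (G4).
E is on, so U activates (G2).
L, H, and U are on, so Q activates (G3).
U: reached.
T would need U, P, and E (G6), but P never turns on.
E: reached.
No rule produces K, and it is not given.
P would need K, E, and V (G1), but K never turns on.
Q: reached.
Reached: U, E, and Q — 3 of the 6.

3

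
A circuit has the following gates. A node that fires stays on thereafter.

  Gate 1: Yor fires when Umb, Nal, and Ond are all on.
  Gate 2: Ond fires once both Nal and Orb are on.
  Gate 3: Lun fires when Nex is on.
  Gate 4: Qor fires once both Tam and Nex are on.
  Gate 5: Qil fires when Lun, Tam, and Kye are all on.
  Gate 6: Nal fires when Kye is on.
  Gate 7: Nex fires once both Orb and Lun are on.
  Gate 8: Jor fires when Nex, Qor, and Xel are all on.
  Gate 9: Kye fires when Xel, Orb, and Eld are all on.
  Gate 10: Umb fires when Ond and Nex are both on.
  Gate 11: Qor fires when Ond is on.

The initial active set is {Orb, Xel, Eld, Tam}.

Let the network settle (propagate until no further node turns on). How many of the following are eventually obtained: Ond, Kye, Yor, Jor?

2

Xel, Orb, and Eld are on, so Kye fires (Gate 9).
Kye is on, so Nal fires (Gate 6).
Nal and Orb are on, so Ond fires (Gate 2).
Ond: reached.
Kye: reached.
Yor would need Umb, Nal, and Ond (Gate 1), but Umb never turns on.
Jor would need Nex, Qor, and Xel (Gate 8), but Nex never turns on.
Reached: Ond and Kye — 2 of the 4.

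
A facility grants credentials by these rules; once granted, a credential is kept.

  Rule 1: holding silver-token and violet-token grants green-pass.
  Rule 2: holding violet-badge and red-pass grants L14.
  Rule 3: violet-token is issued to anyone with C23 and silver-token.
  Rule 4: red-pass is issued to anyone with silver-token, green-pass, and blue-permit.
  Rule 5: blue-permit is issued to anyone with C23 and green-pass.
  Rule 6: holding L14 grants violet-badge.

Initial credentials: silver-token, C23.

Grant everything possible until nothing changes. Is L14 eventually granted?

No

L14 would need violet-badge and red-pass (Rule 2), but violet-badge is never granted.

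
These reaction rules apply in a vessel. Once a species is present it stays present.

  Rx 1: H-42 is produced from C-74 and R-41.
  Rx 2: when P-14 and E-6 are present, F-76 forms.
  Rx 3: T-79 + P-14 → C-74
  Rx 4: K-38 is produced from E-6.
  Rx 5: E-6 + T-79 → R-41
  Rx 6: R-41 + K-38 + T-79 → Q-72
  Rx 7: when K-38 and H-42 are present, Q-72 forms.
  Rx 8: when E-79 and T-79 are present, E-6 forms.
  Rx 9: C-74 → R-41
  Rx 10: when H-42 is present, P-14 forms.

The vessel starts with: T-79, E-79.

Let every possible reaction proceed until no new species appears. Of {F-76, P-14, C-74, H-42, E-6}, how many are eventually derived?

1

E-79 and T-79 present → E-6 forms (Rx 8).
F-76 would need P-14 and E-6 (Rx 2), but P-14 never forms.
P-14 would need H-42 (Rx 10), but H-42 never forms.
C-74 would need T-79 and P-14 (Rx 3), but P-14 never forms.
H-42 would need C-74 and R-41 (Rx 1), but C-74 never forms.
E-6: reached.
Reached: E-6 — 1 of the 5.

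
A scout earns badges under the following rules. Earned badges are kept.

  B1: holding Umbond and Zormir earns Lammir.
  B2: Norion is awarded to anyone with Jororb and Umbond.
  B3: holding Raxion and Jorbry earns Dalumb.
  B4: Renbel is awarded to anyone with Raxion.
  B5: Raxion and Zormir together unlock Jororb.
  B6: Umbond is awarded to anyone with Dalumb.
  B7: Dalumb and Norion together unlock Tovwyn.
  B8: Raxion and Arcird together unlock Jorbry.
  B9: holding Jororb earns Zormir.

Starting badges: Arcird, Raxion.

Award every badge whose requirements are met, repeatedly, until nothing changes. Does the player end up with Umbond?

Yes

With Raxion and Arcird, Jorbry is earned (B8).
With Raxion and Jorbry, Dalumb is earned (B3).
With Dalumb, Umbond is earned (B6).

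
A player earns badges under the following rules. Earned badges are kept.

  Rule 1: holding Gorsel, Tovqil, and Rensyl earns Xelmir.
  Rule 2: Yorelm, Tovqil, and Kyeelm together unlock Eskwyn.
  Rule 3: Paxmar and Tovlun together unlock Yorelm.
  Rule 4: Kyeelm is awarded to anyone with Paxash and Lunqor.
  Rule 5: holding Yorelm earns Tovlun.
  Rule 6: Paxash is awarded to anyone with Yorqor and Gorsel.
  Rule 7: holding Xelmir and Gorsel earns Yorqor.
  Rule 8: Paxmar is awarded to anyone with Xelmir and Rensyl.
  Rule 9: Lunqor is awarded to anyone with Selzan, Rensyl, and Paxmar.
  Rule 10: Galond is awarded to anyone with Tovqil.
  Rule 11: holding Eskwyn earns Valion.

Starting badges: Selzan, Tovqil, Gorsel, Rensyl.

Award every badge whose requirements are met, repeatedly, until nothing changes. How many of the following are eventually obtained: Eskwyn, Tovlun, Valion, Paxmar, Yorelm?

1

With Gorsel, Tovqil, and Rensyl, Xelmir is earned (Rule 1).
With Xelmir and Rensyl, Paxmar is earned (Rule 8).
Eskwyn would need Yorelm, Tovqil, and Kyeelm (Rule 2), but Yorelm is never earned.
Tovlun would need Yorelm (Rule 5), but Yorelm is never earned.
Valion would need Eskwyn (Rule 11), but Eskwyn is never earned.
Paxmar: reached.
Yorelm would need Paxmar and Tovlun (Rule 3), but Tovlun is never earned.
Reached: Paxmar — 1 of the 5.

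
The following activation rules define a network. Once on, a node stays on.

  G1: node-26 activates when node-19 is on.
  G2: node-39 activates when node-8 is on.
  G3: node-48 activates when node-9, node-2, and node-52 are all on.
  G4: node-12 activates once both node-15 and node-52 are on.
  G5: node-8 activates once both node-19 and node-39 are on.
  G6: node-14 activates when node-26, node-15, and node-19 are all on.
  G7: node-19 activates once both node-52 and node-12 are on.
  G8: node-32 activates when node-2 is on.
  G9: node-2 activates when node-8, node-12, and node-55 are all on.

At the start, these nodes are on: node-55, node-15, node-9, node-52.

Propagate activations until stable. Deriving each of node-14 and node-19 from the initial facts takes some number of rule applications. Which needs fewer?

node-19

node-19: G4: node-15 and node-52 on → node-12 on. G7: node-52 and node-12 on → node-19 on. [2 rule applications]
node-14: node-15 and node-52 are on, so node-12 activates (G4). node-52 and node-12 are on, so node-19 activates (G7). G1: node-19 on → node-26 on. node-26, node-15, and node-19 are on, so node-14 activates (G6). [4 rule applications]
node-19 needs fewer.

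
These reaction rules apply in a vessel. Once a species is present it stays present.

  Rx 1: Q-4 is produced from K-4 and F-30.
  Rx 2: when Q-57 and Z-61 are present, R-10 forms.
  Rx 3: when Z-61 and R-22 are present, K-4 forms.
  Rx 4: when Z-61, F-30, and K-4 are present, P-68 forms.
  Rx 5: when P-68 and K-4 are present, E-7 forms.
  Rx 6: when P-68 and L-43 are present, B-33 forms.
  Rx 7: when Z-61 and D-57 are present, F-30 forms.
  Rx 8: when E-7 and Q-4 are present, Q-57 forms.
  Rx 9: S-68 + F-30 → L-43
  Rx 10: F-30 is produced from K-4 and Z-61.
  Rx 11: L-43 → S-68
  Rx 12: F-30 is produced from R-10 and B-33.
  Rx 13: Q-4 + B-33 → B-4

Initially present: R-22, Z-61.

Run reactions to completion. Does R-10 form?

Z-61 and R-22 present → K-4 forms (Rx 3).
K-4 and Z-61 present → F-30 forms (Rx 10).
Z-61, F-30, and K-4 present → P-68 forms (Rx 4).
K-4 and F-30 present → Q-4 forms (Rx 1).
P-68 and K-4 present → E-7 forms (Rx 5).
E-7 and Q-4 present → Q-57 forms (Rx 8).
Q-57 and Z-61 present → R-10 forms (Rx 2).

Yes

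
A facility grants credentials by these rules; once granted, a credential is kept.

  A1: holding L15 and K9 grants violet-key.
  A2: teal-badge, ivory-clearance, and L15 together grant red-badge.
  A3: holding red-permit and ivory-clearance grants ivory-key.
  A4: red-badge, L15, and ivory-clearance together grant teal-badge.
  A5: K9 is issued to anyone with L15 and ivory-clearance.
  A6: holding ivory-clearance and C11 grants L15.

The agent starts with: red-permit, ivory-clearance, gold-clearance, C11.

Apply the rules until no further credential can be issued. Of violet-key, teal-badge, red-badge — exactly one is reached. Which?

Holding ivory-clearance and C11 grants L15 (A6).
Holding L15 and ivory-clearance grants K9 (A5).
Holding L15 and K9 grants violet-key (A1).
red-badge would need teal-badge, ivory-clearance, and L15 (A2), but teal-badge is never granted. teal-badge would need red-badge, L15, and ivory-clearance (A4), but red-badge is never granted.

violet-key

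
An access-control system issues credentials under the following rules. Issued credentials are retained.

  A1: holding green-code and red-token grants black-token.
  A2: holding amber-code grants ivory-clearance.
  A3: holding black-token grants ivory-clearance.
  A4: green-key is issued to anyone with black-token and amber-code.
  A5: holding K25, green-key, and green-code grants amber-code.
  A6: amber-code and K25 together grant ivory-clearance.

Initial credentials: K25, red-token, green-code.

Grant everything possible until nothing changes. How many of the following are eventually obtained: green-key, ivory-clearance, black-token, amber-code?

Holding green-code and red-token grants black-token (A1).
Holding black-token grants ivory-clearance (A3).
green-key would need black-token and amber-code (A4), but amber-code is never granted.
ivory-clearance: reached.
black-token: reached.
amber-code would need K25, green-key, and green-code (A5), but green-key is never granted.
Reached: ivory-clearance and black-token — 2 of the 4.

2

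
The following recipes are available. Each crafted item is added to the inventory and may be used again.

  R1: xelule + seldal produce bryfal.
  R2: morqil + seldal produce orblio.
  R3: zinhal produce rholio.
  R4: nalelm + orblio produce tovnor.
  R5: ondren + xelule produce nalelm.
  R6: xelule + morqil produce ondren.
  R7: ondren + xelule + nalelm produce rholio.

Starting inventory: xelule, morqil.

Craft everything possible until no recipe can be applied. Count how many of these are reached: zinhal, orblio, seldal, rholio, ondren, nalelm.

xelule + morqil → ondren (R6).
ondren + xelule → nalelm (R5).
ondren + xelule + nalelm → rholio (R7).
No rule produces zinhal, and it is not given.
orblio would need morqil and seldal (R2), but seldal is never obtained.
No rule produces seldal, and it is not given.
rholio: reached.
ondren: reached.
nalelm: reached.
Reached: rholio, ondren, and nalelm — 3 of the 6.

3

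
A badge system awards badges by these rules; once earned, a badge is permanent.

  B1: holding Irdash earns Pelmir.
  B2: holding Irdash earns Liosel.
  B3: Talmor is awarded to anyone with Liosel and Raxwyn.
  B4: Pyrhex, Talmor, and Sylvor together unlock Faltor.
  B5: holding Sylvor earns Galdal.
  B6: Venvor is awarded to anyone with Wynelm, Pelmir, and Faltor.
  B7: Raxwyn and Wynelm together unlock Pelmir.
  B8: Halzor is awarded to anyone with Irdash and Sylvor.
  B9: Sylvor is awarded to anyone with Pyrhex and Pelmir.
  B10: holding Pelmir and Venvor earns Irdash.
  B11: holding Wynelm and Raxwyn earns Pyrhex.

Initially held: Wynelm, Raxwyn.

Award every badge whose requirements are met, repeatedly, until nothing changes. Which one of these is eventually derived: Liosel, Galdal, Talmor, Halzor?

With Raxwyn and Wynelm, Pelmir is earned (B7).
With Wynelm and Raxwyn, Pyrhex is earned (B11).
With Pyrhex and Pelmir, Sylvor is earned (B9).
With Sylvor, Galdal is earned (B5).
Talmor would need Liosel and Raxwyn (B3), but Liosel is never earned. Halzor would need Irdash and Sylvor (B8), but Irdash is never earned. Liosel would need Irdash (B2), but Irdash is never earned.

Galdal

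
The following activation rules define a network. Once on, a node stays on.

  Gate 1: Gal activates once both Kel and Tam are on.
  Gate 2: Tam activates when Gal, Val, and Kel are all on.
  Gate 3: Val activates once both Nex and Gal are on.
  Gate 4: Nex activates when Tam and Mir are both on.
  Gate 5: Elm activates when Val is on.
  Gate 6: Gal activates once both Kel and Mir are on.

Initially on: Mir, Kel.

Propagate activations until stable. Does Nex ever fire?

No

Nex would need Tam and Mir (Gate 4), but Tam never turns on.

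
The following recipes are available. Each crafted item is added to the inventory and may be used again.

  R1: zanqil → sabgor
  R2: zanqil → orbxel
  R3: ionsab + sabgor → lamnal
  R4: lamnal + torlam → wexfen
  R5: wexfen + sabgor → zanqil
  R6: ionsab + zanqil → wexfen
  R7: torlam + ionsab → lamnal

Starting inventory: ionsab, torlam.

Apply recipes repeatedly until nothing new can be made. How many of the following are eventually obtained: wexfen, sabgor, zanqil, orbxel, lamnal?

torlam + ionsab → lamnal (R7).
lamnal + torlam → wexfen (R4).
wexfen: reached.
sabgor would need zanqil (R1), but zanqil is never obtained.
zanqil would need wexfen and sabgor (R5), but sabgor is never obtained.
orbxel would need zanqil (R2), but zanqil is never obtained.
lamnal: reached.
Reached: wexfen and lamnal — 2 of the 5.

2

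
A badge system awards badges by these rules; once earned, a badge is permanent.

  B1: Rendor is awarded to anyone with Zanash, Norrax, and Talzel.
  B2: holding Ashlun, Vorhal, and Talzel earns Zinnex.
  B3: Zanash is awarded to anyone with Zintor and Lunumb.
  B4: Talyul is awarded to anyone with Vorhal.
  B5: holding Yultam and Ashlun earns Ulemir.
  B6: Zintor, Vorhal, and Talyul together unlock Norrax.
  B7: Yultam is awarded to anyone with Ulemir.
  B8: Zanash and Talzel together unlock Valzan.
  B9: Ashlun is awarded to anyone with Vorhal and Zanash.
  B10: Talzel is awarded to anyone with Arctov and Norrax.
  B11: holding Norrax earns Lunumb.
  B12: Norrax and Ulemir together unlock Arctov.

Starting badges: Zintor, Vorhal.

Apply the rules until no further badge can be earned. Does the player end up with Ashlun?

Yes

With Vorhal, Talyul is earned (B4).
With Zintor, Vorhal, and Talyul, Norrax is earned (B6).
With Norrax, Lunumb is earned (B11).
With Zintor and Lunumb, Zanash is earned (B3).
With Vorhal and Zanash, Ashlun is earned (B9).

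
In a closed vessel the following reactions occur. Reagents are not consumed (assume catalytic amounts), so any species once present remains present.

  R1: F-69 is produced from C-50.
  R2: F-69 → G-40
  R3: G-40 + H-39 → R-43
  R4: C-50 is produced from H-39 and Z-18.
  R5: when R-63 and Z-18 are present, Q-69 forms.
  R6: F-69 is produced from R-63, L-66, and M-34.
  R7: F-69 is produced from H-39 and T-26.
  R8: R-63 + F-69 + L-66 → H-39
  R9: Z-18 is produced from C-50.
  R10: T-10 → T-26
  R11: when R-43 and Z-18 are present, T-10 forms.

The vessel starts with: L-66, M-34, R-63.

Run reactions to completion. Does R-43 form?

R-63, L-66, and M-34 present → F-69 forms (R6).
R-63, F-69, and L-66 present → H-39 forms (R8).
F-69 present → G-40 forms (R2).
G-40 and H-39 present → R-43 forms (R3).

Yes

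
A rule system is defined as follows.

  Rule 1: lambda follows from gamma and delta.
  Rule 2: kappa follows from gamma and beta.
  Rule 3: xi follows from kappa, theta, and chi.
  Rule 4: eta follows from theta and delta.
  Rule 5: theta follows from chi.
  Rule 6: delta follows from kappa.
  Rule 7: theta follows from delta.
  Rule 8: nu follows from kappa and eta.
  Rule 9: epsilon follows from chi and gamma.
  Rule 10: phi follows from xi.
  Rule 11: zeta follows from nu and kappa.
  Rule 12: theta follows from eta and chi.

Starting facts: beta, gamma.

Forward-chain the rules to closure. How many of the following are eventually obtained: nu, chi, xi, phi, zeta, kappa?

gamma and beta hold, so kappa follows (Rule 2).
kappa holds, so delta follows (Rule 6).
delta holds, so theta follows (Rule 7).
theta and delta hold, so eta follows (Rule 4).
kappa and eta hold, so nu follows (Rule 8).
nu and kappa hold, so zeta follows (Rule 11).
nu: reached.
No rule produces chi, and it is not given.
xi would need kappa, theta, and chi (Rule 3), but chi is never established.
phi would need xi (Rule 10), but xi is never established.
zeta: reached.
kappa: reached.
Reached: nu, zeta, and kappa — 3 of the 6.

3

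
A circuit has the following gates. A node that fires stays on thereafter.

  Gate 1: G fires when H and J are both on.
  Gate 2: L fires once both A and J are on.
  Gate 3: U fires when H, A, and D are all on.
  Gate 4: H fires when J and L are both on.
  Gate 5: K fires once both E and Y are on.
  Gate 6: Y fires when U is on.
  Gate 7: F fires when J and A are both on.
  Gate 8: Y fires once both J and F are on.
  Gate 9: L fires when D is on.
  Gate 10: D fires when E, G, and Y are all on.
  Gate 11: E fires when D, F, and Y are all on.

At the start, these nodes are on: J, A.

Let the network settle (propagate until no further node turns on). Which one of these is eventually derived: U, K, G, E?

A and J are on, so L fires (Gate 2).
Gate 4: J and L on → H on.
H and J are on, so G fires (Gate 1).
U would need H, A, and D (Gate 3), but D never turns on. K would need E and Y (Gate 5), but E never turns on. E would need D, F, and Y (Gate 11), but D never turns on.

G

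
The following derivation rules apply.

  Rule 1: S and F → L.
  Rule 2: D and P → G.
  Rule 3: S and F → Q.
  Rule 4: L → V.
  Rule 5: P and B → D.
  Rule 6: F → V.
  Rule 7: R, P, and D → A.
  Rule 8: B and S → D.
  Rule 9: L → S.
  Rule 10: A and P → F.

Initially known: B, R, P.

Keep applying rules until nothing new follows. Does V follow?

From P and B, Rule 5 gives D.
From R, P, and D, Rule 7 gives A.
A and P hold, so F follows (Rule 10).
F holds, so V follows (Rule 6).

Yes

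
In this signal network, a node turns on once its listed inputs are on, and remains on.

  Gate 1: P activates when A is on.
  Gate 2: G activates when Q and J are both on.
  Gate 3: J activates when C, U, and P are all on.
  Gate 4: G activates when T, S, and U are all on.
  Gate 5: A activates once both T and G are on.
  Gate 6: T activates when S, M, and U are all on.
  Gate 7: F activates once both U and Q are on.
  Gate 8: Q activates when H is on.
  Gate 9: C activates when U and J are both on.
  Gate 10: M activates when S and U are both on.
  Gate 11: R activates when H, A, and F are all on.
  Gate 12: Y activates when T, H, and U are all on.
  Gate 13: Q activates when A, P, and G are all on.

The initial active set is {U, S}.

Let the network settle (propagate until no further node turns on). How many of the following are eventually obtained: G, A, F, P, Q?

Gate 10: S and U on → M on.
S, M, and U are on, so T activates (Gate 6).
Gate 4: T, S, and U on → G on.
Gate 5: T and G on → A on.
Gate 1: A on → P on.
A, P, and G are on, so Q activates (Gate 13).
Gate 7: U and Q on → F on.
G: reached.
A: reached.
F: reached.
P: reached.
Q: reached.
All 5 are reached.

5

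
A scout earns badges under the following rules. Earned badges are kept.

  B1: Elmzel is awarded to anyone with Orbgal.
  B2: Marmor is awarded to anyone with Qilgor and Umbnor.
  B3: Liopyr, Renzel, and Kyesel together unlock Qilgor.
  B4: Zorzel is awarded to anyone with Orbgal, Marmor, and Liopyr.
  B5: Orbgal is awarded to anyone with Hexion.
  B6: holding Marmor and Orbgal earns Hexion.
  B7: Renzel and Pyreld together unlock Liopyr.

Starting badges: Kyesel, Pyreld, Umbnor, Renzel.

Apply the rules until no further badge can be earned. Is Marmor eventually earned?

With Renzel and Pyreld, Liopyr is earned (B7).
With Liopyr, Renzel, and Kyesel, Qilgor is earned (B3).
With Qilgor and Umbnor, Marmor is earned (B2).

Yes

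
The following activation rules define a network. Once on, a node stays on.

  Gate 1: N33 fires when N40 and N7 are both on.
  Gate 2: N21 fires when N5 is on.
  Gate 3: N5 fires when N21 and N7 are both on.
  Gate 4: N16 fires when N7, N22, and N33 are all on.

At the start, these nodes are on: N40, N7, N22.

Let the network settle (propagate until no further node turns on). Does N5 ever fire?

No

N5 would need N21 and N7 (Gate 3), but N21 never turns on.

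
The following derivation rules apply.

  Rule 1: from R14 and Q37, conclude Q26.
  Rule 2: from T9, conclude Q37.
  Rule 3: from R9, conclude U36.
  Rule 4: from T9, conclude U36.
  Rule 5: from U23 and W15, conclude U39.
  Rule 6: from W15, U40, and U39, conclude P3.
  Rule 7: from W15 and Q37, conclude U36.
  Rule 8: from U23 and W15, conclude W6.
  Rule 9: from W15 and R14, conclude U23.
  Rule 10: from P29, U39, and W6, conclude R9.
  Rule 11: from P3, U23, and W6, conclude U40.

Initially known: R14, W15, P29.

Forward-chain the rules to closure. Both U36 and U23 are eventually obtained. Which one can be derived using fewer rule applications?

U23

U23: W15 and R14 hold, so U23 follows (Rule 9). [1 rule application]
U36: W15 and R14 hold, so U23 follows (Rule 9). From U23 and W15, Rule 5 gives U39. U23 and W15 hold, so W6 follows (Rule 8). From P29, U39, and W6, Rule 10 gives R9. From R9, Rule 3 gives U36. [5 rule applications]
U23 needs fewer.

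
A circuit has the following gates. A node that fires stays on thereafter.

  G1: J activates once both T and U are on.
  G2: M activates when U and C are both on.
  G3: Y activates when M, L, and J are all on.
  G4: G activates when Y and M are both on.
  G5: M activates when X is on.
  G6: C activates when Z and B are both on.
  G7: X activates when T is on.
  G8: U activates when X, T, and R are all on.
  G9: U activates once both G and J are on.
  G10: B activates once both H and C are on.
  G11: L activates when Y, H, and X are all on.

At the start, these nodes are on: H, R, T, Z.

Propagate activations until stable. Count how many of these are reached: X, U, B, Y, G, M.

G7: T on → X on.
X, T, and R are on, so U activates (G8).
X is on, so M activates (G5).
X: reached.
U: reached.
B would need H and C (G10), but C never turns on.
Y would need M, L, and J (G3), but L never turns on.
G would need Y and M (G4), but Y never turns on.
M: reached.
Reached: X, U, and M — 3 of the 6.

3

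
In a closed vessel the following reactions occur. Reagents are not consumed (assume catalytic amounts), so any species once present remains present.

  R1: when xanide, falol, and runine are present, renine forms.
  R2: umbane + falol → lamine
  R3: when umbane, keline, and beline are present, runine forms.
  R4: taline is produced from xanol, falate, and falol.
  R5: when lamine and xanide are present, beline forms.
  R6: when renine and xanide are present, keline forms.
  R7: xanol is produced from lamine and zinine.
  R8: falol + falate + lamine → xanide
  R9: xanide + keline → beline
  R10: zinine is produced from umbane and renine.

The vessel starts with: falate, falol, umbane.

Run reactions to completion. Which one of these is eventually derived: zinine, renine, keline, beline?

umbane and falol present → lamine forms (R2).
falol, falate, and lamine present → xanide forms (R8).
lamine and xanide present → beline forms (R5).
zinine would need umbane and renine (R10), but renine never forms. renine would need xanide, falol, and runine (R1), but runine never forms. keline would need renine and xanide (R6), but renine never forms.

beline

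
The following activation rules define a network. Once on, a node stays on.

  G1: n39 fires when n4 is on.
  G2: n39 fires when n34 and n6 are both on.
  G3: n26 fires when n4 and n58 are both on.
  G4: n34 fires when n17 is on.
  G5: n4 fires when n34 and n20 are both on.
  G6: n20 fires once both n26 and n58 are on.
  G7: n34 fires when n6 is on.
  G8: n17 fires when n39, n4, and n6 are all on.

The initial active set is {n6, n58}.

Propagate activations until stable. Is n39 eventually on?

Yes

G7: n6 on → n34 on.
G2: n34 and n6 on → n39 on.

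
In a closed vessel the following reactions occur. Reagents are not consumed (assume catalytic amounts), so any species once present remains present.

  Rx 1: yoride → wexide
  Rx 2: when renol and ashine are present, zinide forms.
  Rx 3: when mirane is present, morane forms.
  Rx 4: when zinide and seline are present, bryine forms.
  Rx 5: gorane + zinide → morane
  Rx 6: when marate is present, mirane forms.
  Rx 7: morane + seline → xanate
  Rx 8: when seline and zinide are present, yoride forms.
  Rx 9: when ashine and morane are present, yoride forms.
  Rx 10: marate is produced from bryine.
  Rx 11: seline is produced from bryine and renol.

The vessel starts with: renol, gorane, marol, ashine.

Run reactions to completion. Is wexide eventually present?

Yes

renol and ashine present → zinide forms (Rx 2).
gorane and zinide present → morane forms (Rx 5).
ashine and morane present → yoride forms (Rx 9).
yoride present → wexide forms (Rx 1).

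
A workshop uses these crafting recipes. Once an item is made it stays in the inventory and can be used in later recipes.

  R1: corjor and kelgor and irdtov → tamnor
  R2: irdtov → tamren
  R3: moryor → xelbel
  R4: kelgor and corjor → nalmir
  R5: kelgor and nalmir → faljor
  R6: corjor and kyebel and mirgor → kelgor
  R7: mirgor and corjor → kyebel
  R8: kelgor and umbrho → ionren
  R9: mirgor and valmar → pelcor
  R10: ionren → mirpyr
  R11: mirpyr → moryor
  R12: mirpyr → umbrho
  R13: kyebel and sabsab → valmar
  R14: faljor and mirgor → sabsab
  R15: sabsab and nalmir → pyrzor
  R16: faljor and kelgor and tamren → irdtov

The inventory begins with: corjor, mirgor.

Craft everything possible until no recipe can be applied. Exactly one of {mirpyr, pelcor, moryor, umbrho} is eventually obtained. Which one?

mirgor and corjor → kyebel (R7).
Using R6, corjor, kyebel, and mirgor make kelgor.
Using R4, kelgor and corjor make nalmir.
kelgor and nalmir → faljor (R5).
Using R14, faljor and mirgor make sabsab.
kyebel and sabsab → valmar (R13).
Using R9, mirgor and valmar make pelcor.
mirpyr would need ionren (R10), but ionren is never obtained. umbrho would need mirpyr (R12), but mirpyr is never obtained. moryor would need mirpyr (R11), but mirpyr is never obtained.

pelcor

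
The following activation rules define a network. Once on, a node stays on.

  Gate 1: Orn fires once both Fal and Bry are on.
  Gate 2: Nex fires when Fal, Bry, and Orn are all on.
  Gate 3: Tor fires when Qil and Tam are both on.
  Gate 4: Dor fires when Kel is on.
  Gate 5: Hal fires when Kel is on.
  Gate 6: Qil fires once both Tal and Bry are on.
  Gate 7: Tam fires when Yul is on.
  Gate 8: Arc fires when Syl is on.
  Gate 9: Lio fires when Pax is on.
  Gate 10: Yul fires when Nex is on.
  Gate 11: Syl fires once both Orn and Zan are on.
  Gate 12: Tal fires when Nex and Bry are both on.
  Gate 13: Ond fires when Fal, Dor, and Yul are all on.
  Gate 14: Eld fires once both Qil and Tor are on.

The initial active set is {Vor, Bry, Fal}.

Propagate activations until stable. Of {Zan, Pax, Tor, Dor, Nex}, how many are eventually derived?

2

Gate 1: Fal and Bry on → Orn on.
Fal, Bry, and Orn are on, so Nex fires (Gate 2).
Gate 12: Nex and Bry on → Tal on.
Nex is on, so Yul fires (Gate 10).
Yul is on, so Tam fires (Gate 7).
Tal and Bry are on, so Qil fires (Gate 6).
Qil and Tam are on, so Tor fires (Gate 3).
No rule produces Zan, and it is not given.
No rule produces Pax, and it is not given.
Tor: reached.
Dor would need Kel (Gate 4), but Kel never turns on.
Nex: reached.
Reached: Tor and Nex — 2 of the 5.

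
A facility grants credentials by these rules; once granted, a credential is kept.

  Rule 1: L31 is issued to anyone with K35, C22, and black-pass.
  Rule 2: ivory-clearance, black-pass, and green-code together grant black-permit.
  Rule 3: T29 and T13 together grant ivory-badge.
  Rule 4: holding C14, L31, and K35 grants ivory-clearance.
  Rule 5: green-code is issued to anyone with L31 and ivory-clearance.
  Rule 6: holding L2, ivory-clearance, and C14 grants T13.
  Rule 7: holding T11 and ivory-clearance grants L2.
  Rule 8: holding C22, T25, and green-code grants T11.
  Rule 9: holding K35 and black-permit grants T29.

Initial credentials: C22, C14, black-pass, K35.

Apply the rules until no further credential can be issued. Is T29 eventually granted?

Holding K35, C22, and black-pass grants L31 (Rule 1).
Holding C14, L31, and K35 grants ivory-clearance (Rule 4).
Holding L31 and ivory-clearance grants green-code (Rule 5).
Holding ivory-clearance, black-pass, and green-code grants black-permit (Rule 2).
Holding K35 and black-permit grants T29 (Rule 9).

Yes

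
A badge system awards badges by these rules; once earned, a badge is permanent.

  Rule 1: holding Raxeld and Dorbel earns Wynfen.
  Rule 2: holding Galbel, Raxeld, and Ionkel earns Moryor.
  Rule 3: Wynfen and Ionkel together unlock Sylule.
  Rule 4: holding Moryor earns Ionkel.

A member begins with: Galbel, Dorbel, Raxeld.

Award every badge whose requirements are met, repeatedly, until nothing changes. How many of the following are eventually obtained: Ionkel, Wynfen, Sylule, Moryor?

With Raxeld and Dorbel, Wynfen is earned (Rule 1).
Ionkel would need Moryor (Rule 4), but Moryor is never earned.
Wynfen: reached.
Sylule would need Wynfen and Ionkel (Rule 3), but Ionkel is never earned.
Moryor would need Galbel, Raxeld, and Ionkel (Rule 2), but Ionkel is never earned.
Reached: Wynfen — 1 of the 4.

1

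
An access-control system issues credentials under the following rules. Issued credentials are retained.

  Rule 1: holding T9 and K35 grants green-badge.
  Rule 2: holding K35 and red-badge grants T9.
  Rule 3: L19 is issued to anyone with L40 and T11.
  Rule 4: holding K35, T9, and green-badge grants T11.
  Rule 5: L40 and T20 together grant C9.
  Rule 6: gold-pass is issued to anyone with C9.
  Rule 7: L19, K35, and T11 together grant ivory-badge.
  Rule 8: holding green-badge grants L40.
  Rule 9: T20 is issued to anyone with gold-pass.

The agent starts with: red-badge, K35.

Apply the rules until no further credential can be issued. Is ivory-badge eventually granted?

Holding K35 and red-badge grants T9 (Rule 2).
Holding T9 and K35 grants green-badge (Rule 1).
Holding K35, T9, and green-badge grants T11 (Rule 4).
Holding green-badge grants L40 (Rule 8).
Holding L40 and T11 grants L19 (Rule 3).
Holding L19, K35, and T11 grants ivory-badge (Rule 7).

Yes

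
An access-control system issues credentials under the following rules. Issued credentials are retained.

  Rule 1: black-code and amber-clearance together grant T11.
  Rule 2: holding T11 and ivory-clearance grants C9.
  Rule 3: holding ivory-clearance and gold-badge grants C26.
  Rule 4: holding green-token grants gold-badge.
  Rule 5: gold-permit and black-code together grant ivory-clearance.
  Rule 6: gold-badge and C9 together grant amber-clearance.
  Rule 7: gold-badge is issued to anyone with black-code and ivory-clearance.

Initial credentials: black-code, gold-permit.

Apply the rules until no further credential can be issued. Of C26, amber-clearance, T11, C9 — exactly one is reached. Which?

Holding gold-permit and black-code grants ivory-clearance (Rule 5).
Holding black-code and ivory-clearance grants gold-badge (Rule 7).
Holding ivory-clearance and gold-badge grants C26 (Rule 3).
C9 would need T11 and ivory-clearance (Rule 2), but T11 is never granted. T11 would need black-code and amber-clearance (Rule 1), but amber-clearance is never granted. amber-clearance would need gold-badge and C9 (Rule 6), but C9 is never granted.

C26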